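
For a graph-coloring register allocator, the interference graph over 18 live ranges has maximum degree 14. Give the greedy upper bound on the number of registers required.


Greedy coloring never needs more than (max_degree + 1) colors: when coloring a vertex, at most max_degree neighbors are already colored.
Upper bound = 14 + 1 = 15

15


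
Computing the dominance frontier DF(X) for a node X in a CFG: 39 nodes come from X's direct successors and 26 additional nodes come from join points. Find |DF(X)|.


DF(X) = direct successor contributions + join point contributions
= 39 + 26 = 65

65


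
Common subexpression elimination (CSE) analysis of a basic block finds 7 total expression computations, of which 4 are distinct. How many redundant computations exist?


CSE count = total expressions - unique expressions
= 7 - 4 = 3

3


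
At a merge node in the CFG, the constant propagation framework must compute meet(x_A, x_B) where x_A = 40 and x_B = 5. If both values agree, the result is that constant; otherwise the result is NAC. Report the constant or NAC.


Meet operation: if both paths give the same constant, result is that constant; if they differ, result is NAC (not-a-constant).
Path A: 40, Path B: 5 -> differ
Result: not-a-constant -> NAC

NAC


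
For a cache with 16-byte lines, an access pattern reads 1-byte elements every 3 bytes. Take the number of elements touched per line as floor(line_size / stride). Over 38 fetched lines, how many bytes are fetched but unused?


Elements per line = floor(16 / 3) = 5
Bytes used per line = 5 * 1 = 5
Wasted per line = 16 - 5 = 11
Total wasted = 11 * 38 = 418

418


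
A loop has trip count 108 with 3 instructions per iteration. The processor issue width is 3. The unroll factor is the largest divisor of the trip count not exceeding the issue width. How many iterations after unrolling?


Largest divisor of 108 <= 3 is 3
New iterations = 108 / 3 = 36

36


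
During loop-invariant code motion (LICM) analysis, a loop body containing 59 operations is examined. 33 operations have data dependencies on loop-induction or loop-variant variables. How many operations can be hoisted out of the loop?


Invariant candidates = total - loop-dependent
= 59 - 33 = 26

26


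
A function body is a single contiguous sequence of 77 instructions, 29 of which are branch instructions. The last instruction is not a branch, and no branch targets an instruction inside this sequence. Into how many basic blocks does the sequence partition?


With no in-sequence branch targets, the leaders are the first instruction plus the instruction after each branch.
Number of basic blocks = branches + 1
= 29 + 1 = 30

30


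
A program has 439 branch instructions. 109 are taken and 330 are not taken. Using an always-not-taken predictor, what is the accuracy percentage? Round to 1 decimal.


Predictor: always-not-taken
Correct predictions = 330
Accuracy = 330 / 439 * 100 = 75.2%

75.2


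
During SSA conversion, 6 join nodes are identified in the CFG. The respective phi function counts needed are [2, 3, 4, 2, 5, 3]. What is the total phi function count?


Total phi functions = sum of phi functions at each join node
= 2 + 3 + 4 + 2 + 5 + 3 = 19

19


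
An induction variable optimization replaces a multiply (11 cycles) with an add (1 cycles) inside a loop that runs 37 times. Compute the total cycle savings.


Per-iteration saving = 11 - 1 = 10
Total saved = 37 * 10 = 370

370


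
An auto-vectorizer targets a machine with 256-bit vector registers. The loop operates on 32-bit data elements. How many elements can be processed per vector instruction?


Width = SIMD bits / data type bits
= 256 / 32 = 8

8


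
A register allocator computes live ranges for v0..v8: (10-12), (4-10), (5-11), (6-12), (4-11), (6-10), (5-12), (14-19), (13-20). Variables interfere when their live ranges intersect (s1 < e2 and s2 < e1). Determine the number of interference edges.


Check all pairs for overlapping intervals.
Two intervals (s1,e1) and (s2,e2) overlap if s1 < e2 and s2 < e1.
v0 (10-12) vs v1..v8: overlaps v2, v3, v4, v6 -> 4
v1 (4-10) vs v2..v8: overlaps v2, v3, v4, v5, v6 -> 5
v2 (5-11) vs v3..v8: overlaps v3, v4, v5, v6 -> 4
v3 (6-12) vs v4..v8: overlaps v4, v5, v6 -> 3
v4 (4-11) vs v5..v8: overlaps v5, v6 -> 2
v5 (6-10) vs v6..v8: overlaps v6 -> 1
v6 (5-12) vs v7..v8: overlaps none -> 0
v7 (14-19) vs v8: overlaps v8 -> 1
Total overlapping pairs = 4 + 5 + 4 + 3 + 2 + 1 + 0 + 1 = 20

20


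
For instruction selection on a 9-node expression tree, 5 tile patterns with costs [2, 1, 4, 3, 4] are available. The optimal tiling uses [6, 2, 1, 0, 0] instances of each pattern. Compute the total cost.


Total cost = sum(count_i * cost_i)
= 6*2 + 2*1 + 1*4 + 0*3 + 0*4
= 18

18


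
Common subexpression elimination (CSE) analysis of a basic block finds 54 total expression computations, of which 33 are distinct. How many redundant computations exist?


CSE count = total expressions - unique expressions
= 54 - 33 = 21

21


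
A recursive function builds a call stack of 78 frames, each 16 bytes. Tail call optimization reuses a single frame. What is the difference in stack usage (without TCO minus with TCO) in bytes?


Without TCO: 78 * 16 = 1248 bytes
With TCO: reuse 1 frame = 16 bytes
Savings = 1248 - 16 = 1232

1232


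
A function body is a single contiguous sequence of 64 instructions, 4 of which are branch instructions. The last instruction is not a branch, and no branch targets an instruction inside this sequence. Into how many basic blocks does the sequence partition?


With no in-sequence branch targets, the leaders are the first instruction plus the instruction after each branch.
Number of basic blocks = branches + 1
= 4 + 1 = 5

5


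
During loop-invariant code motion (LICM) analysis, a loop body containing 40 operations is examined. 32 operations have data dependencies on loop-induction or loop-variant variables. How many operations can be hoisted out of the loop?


Invariant candidates = total - loop-dependent
= 40 - 32 = 8

8


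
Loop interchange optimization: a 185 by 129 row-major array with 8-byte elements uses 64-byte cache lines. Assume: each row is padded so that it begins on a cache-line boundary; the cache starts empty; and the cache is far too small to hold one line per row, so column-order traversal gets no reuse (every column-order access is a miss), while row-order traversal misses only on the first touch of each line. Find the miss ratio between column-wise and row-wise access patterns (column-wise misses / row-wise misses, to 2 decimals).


Each row occupies 129 * 8 = 1032 bytes and starts on a line boundary, so it spans ceil(1032 / 64) = 17 cache lines.
Row-major traversal misses (one per line touched): 185 * ceil(129 * 8 / 64) = 3145
Column-major traversal misses (no reuse, every access misses): 185 * 129 = 23865
Ratio = 23865 / 3145 = 7.59

7.59


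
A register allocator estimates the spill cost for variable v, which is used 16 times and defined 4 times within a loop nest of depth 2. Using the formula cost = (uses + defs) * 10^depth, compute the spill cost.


uses + defs = 16 + 4 = 20
10^2 = 100
Spill cost = 20 * 100 = 2000

2000


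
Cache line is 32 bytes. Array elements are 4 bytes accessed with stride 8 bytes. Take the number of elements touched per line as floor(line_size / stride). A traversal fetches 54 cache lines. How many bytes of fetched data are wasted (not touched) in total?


Elements per line = floor(32 / 8) = 4
Bytes used per line = 4 * 4 = 16
Wasted per line = 32 - 16 = 16
Total wasted = 16 * 54 = 864

864


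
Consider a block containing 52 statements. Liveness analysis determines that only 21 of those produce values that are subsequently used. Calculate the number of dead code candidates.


Dead code = total statements - live definitions
= 52 - 21 = 31

31


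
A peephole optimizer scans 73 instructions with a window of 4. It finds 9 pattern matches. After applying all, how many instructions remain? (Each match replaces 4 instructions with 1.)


Each match removes 3 instructions.
Total removed = 9 * 3 = 27
Remaining = 73 - 27 = 46

46


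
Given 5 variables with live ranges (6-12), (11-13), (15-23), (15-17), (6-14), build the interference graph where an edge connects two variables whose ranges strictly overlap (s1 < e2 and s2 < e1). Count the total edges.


Check all pairs for overlapping intervals.
Two intervals (s1,e1) and (s2,e2) overlap if s1 < e2 and s2 < e1.
v0 (6-12) vs v1..v4: overlaps v1, v4 -> 2
v1 (11-13) vs v2..v4: overlaps v4 -> 1
v2 (15-23) vs v3..v4: overlaps v3 -> 1
v3 (15-17) vs v4: overlaps none -> 0
Total overlapping pairs = 2 + 1 + 1 + 0 = 4

4


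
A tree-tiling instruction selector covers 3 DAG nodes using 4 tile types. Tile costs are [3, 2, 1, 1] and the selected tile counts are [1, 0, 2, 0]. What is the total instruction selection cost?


Total cost = sum(count_i * cost_i)
= 1*3 + 0*2 + 2*1 + 0*1
= 5

5


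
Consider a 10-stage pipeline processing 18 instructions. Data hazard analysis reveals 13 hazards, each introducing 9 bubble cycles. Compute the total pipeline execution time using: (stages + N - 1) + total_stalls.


Base cycles = 10 + 18 - 1 = 27
Total stalls = 13 * 9 = 117
Total = 27 + 117 = 144

144


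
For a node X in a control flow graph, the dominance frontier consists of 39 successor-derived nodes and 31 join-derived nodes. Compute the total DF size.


DF(X) = direct successor contributions + join point contributions
= 39 + 31 = 70

70


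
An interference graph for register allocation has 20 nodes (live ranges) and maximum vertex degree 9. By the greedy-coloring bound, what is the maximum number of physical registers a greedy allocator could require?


Greedy coloring never needs more than (max_degree + 1) colors: when coloring a vertex, at most max_degree neighbors are already colored.
Upper bound = 9 + 1 = 10

10


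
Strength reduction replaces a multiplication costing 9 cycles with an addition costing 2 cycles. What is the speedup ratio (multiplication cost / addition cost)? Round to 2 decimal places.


Ratio = mult_cost / add_cost = 9 / 2 = 4.5

4.5


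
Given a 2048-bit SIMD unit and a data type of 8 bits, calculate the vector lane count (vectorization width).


Width = SIMD bits / data type bits
= 2048 / 8 = 256

256


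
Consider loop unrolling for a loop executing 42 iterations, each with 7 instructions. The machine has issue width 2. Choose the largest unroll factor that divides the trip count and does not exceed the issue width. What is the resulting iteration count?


Largest divisor of 42 <= 2 is 2
New iterations = 42 / 2 = 21

21


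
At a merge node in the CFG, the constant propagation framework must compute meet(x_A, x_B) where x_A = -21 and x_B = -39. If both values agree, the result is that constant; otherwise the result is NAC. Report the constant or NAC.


Meet operation: if both paths give the same constant, result is that constant; if they differ, result is NAC (not-a-constant).
Path A: -21, Path B: -39 -> differ
Result: not-a-constant -> NAC

NAC


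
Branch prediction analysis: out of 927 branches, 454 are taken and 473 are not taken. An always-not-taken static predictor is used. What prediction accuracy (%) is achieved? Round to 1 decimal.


Predictor: always-not-taken
Correct predictions = 473
Accuracy = 473 / 927 * 100 = 51.0%

51.0


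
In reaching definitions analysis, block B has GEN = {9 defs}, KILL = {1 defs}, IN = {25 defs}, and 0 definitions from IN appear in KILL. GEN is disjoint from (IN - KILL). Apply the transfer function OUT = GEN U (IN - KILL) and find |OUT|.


IN - KILL: 25 - 0 = 25 surviving definitions
OUT = GEN + surviving = 9 + 25 = 34

34


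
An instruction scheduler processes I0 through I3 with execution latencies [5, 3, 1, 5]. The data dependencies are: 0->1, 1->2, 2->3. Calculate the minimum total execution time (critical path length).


Compute longest path through dependency graph: dist(Ik) = max over predecessors of dist + latency(Ik).
dist(I0) = latency 5 = 5
dist(I1) = dist(I0) + 3 = 5 + 3 = 8
dist(I2) = dist(I1) + 1 = 8 + 1 = 9
dist(I3) = dist(I2) + 5 = 9 + 5 = 14
Critical path = max dist = 14

14


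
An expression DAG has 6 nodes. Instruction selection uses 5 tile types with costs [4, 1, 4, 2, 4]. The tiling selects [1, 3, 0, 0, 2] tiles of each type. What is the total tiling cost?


Total cost = sum(count_i * cost_i)
= 1*4 + 3*1 + 0*4 + 0*2 + 2*4
= 15

15


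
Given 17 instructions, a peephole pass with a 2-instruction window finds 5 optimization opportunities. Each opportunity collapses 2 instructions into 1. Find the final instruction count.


Each match removes 1 instructions.
Total removed = 5 * 1 = 5
Remaining = 17 - 5 = 12

12


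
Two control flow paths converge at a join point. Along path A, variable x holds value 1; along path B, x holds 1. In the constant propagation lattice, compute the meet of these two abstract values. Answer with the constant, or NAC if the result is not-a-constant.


Meet operation: if both paths give the same constant, result is that constant; if they differ, result is NAC (not-a-constant).
Path A: 1, Path B: 1 -> equal
Result: constant -> 1

1


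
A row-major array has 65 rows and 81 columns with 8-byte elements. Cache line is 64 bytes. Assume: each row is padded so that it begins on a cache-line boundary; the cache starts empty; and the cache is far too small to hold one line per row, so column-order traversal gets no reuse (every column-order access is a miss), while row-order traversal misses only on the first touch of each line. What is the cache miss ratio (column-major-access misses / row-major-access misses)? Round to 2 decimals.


Each row occupies 81 * 8 = 648 bytes and starts on a line boundary, so it spans ceil(648 / 64) = 11 cache lines.
Row-major traversal misses (one per line touched): 65 * ceil(81 * 8 / 64) = 715
Column-major traversal misses (no reuse, every access misses): 65 * 81 = 5265
Ratio = 5265 / 715 = 7.36

7.36


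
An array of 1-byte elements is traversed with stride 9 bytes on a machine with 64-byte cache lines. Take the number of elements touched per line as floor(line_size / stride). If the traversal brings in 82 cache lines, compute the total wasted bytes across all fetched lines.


Elements per line = floor(64 / 9) = 7
Bytes used per line = 7 * 1 = 7
Wasted per line = 64 - 7 = 57
Total wasted = 57 * 82 = 4674

4674


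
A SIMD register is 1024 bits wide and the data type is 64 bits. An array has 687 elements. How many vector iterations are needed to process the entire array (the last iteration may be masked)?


Width = 1024 / 64 = 16 elements per vector op
Iterations = ceil(687 / 16) = 43

43


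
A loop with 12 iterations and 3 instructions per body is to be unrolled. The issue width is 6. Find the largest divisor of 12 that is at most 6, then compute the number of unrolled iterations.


Largest divisor of 12 <= 6 is 6
New iterations = 12 / 6 = 2

2


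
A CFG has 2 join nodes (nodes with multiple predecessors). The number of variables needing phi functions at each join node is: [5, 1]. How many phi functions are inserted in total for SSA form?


Total phi functions = sum of phi functions at each join node
= 5 + 1 = 6

6


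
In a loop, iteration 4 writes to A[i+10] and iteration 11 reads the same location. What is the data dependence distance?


Distance = read iteration - write iteration
= 11 - 4 = 7

7


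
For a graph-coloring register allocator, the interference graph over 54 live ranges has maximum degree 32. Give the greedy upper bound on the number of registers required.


Greedy coloring never needs more than (max_degree + 1) colors: when coloring a vertex, at most max_degree neighbors are already colored.
Upper bound = 32 + 1 = 33

33


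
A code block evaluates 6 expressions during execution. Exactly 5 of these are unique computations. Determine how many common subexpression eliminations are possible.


CSE count = total expressions - unique expressions
= 6 - 5 = 1

1


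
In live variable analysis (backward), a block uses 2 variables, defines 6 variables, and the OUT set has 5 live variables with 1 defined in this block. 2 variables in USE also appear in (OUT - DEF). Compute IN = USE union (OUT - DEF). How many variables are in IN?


OUT - DEF: 5 - 1 = 4
|IN| = |USE| + |OUT - DEF| - |USE ∩ (OUT - DEF)| = 2 + 4 - 2 = 4

4


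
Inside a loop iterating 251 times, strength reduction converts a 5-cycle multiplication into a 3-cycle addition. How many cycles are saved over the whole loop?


Per-iteration saving = 5 - 3 = 2
Total saved = 251 * 2 = 502

502


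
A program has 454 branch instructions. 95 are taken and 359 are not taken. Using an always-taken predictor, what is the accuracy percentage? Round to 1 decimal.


Predictor: always-taken
Correct predictions = 95
Accuracy = 95 / 454 * 100 = 20.9%

20.9


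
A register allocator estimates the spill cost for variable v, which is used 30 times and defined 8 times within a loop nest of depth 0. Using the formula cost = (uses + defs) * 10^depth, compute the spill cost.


uses + defs = 30 + 8 = 38
10^0 = 1
Spill cost = 38 * 1 = 38

38


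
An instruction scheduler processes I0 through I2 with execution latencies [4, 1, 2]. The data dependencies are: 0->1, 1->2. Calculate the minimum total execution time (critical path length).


Compute longest path through dependency graph: dist(Ik) = max over predecessors of dist + latency(Ik).
dist(I0) = latency 4 = 4
dist(I1) = dist(I0) + 1 = 4 + 1 = 5
dist(I2) = dist(I1) + 2 = 5 + 2 = 7
Critical path = max dist = 7

7


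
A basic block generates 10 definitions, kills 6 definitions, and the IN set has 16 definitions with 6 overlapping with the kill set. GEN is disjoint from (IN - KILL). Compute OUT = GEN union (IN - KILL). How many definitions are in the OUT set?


IN - KILL: 16 - 6 = 10 surviving definitions
OUT = GEN + surviving = 10 + 10 = 20

20


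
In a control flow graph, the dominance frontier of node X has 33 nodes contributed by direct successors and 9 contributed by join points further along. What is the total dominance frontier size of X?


DF(X) = direct successor contributions + join point contributions
= 33 + 9 = 42

42


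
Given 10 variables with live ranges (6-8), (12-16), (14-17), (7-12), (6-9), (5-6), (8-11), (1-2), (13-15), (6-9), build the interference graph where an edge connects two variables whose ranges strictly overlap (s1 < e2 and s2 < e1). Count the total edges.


Check all pairs for overlapping intervals.
Two intervals (s1,e1) and (s2,e2) overlap if s1 < e2 and s2 < e1.
v0 (6-8) vs v1..v9: overlaps v3, v4, v9 -> 3
v1 (12-16) vs v2..v9: overlaps v2, v8 -> 2
v2 (14-17) vs v3..v9: overlaps v8 -> 1
v3 (7-12) vs v4..v9: overlaps v4, v6, v9 -> 3
v4 (6-9) vs v5..v9: overlaps v6, v9 -> 2
v5 (5-6) vs v6..v9: overlaps none -> 0
v6 (8-11) vs v7..v9: overlaps v9 -> 1
v7 (1-2) vs v8..v9: overlaps none -> 0
v8 (13-15) vs v9: overlaps none -> 0
Total overlapping pairs = 3 + 2 + 1 + 3 + 2 + 0 + 1 + 0 + 0 = 12

12


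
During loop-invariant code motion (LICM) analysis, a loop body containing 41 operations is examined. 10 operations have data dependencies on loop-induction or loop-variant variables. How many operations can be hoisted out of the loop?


Invariant candidates = total - loop-dependent
= 41 - 10 = 31

31


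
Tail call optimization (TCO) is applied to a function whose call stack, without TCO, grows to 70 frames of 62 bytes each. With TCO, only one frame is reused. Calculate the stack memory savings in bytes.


Without TCO: 70 * 62 = 4340 bytes
With TCO: reuse 1 frame = 62 bytes
Savings = 4340 - 62 = 4278

4278


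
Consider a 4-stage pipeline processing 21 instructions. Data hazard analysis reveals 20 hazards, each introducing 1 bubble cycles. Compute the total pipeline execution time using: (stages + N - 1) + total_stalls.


Base cycles = 4 + 21 - 1 = 24
Total stalls = 20 * 1 = 20
Total = 24 + 20 = 44

44


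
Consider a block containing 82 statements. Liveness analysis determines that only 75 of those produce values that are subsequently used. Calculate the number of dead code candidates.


Dead code = total statements - live definitions
= 82 - 75 = 7

7


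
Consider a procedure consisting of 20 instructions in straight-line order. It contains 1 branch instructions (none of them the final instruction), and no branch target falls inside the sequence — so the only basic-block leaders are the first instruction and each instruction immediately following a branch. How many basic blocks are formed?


With no in-sequence branch targets, the leaders are the first instruction plus the instruction after each branch.
Number of basic blocks = branches + 1
= 1 + 1 = 2

2


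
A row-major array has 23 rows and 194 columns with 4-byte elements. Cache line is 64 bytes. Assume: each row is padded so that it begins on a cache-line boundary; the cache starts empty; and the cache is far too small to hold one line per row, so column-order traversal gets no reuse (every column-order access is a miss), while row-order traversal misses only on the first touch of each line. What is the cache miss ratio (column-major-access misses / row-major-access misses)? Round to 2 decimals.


Each row occupies 194 * 4 = 776 bytes and starts on a line boundary, so it spans ceil(776 / 64) = 13 cache lines.
Row-major traversal misses (one per line touched): 23 * ceil(194 * 4 / 64) = 299
Column-major traversal misses (no reuse, every access misses): 23 * 194 = 4462
Ratio = 4462 / 299 = 14.92

14.92


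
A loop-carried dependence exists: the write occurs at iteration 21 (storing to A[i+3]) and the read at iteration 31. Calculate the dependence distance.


Distance = read iteration - write iteration
= 31 - 21 = 10

10


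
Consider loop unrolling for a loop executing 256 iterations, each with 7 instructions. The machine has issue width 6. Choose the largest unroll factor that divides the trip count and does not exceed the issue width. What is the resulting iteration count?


Largest divisor of 256 <= 6 is 4
New iterations = 256 / 4 = 64

64


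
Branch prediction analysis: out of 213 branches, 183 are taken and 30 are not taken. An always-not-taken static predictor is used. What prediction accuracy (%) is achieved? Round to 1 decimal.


Predictor: always-not-taken
Correct predictions = 30
Accuracy = 30 / 213 * 100 = 14.1%

14.1


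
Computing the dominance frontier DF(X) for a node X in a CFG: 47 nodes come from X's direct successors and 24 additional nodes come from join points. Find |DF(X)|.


DF(X) = direct successor contributions + join point contributions
= 47 + 24 = 71

71


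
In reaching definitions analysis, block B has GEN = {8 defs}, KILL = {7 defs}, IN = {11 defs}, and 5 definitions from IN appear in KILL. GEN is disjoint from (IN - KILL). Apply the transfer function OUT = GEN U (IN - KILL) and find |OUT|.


IN - KILL: 11 - 5 = 6 surviving definitions
OUT = GEN + surviving = 8 + 6 = 14

14


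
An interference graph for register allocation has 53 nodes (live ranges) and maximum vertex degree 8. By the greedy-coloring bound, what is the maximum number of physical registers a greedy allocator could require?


Greedy coloring never needs more than (max_degree + 1) colors: when coloring a vertex, at most max_degree neighbors are already colored.
Upper bound = 8 + 1 = 9

9


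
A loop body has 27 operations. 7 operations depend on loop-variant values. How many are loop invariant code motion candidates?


Invariant candidates = total - loop-dependent
= 27 - 7 = 20

20


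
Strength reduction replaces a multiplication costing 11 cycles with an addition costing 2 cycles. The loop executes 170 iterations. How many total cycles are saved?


Per-iteration saving = 11 - 2 = 9
Total saved = 170 * 9 = 1530

1530


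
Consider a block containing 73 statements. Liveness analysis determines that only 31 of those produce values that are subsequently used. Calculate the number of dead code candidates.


Dead code = total statements - live definitions
= 73 - 31 = 42

42


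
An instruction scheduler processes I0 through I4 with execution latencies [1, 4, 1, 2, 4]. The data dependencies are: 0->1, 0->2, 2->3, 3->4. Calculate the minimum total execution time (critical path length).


Compute longest path through dependency graph: dist(Ik) = max over predecessors of dist + latency(Ik).
dist(I0) = latency 1 = 1
dist(I1) = dist(I0) + 4 = 1 + 4 = 5
dist(I2) = dist(I0) + 1 = 1 + 1 = 2
dist(I3) = dist(I2) + 2 = 2 + 2 = 4
dist(I4) = dist(I3) + 4 = 4 + 4 = 8
Critical path = max dist = 8

8


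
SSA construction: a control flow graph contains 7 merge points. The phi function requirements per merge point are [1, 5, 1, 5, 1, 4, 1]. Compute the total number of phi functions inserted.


Total phi functions = sum of phi functions at each join node
= 1 + 5 + 1 + 5 + 1 + 4 + 1 = 18

18


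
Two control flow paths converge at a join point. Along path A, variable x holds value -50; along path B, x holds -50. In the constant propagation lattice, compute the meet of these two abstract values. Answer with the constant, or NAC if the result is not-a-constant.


Meet operation: if both paths give the same constant, result is that constant; if they differ, result is NAC (not-a-constant).
Path A: -50, Path B: -50 -> equal
Result: constant -> -50

-50


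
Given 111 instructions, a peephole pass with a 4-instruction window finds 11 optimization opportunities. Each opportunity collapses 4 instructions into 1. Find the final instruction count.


Each match removes 3 instructions.
Total removed = 11 * 3 = 33
Remaining = 111 - 33 = 78

78


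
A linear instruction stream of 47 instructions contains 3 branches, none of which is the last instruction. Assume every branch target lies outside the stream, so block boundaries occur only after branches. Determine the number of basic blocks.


With no in-sequence branch targets, the leaders are the first instruction plus the instruction after each branch.
Number of basic blocks = branches + 1
= 3 + 1 = 4

4


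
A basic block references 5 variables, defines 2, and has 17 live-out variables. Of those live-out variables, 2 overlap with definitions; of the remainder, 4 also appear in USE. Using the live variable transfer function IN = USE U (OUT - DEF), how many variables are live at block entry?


OUT - DEF: 17 - 2 = 15
|IN| = |USE| + |OUT - DEF| - |USE ∩ (OUT - DEF)| = 5 + 15 - 4 = 16

16


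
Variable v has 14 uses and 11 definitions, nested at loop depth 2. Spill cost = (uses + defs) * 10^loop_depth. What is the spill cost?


uses + defs = 14 + 11 = 25
10^2 = 100
Spill cost = 25 * 100 = 2500

2500


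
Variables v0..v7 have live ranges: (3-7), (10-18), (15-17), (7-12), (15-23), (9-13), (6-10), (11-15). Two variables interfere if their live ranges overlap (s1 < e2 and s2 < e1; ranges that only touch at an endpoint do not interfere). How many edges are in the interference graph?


Check all pairs for overlapping intervals.
Two intervals (s1,e1) and (s2,e2) overlap if s1 < e2 and s2 < e1.
v0 (3-7) vs v1..v7: overlaps v6 -> 1
v1 (10-18) vs v2..v7: overlaps v2, v3, v4, v5, v7 -> 5
v2 (15-17) vs v3..v7: overlaps v4 -> 1
v3 (7-12) vs v4..v7: overlaps v5, v6, v7 -> 3
v4 (15-23) vs v5..v7: overlaps none -> 0
v5 (9-13) vs v6..v7: overlaps v6, v7 -> 2
v6 (6-10) vs v7: overlaps none -> 0
Total overlapping pairs = 1 + 5 + 1 + 3 + 0 + 2 + 0 = 12

12


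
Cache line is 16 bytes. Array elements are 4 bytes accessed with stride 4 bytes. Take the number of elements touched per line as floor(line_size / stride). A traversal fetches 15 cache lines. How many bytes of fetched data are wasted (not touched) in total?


Elements per line = floor(16 / 4) = 4
Bytes used per line = 4 * 4 = 16
Wasted per line = 16 - 16 = 0
Total wasted = 0 * 15 = 0

0


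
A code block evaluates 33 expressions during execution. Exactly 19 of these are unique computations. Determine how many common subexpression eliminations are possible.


CSE count = total expressions - unique expressions
= 33 - 19 = 14

14


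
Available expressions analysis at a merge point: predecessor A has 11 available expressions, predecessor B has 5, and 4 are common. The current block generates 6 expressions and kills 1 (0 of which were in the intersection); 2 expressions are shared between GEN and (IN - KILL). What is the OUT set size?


IN = intersection of predecessors = 4
IN - KILL = 4 - 0 = 4
|OUT| = |GEN| + |IN - KILL| - |GEN ∩ (IN - KILL)| = 6 + 4 - 2 = 8

8


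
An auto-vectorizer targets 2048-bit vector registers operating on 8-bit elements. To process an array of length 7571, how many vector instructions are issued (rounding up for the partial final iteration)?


Width = 2048 / 8 = 256 elements per vector op
Iterations = ceil(7571 / 256) = 30

30


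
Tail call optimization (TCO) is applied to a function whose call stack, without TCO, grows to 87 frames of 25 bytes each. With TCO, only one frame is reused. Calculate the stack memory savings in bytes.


Without TCO: 87 * 25 = 2175 bytes
With TCO: reuse 1 frame = 25 bytes
Savings = 2175 - 25 = 2150

2150


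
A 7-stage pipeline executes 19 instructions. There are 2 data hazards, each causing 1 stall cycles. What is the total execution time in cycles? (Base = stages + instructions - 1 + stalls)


Base cycles = 7 + 19 - 1 = 25
Total stalls = 2 * 1 = 2
Total = 25 + 2 = 27

27


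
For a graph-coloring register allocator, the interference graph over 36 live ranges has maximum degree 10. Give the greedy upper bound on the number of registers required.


Greedy coloring never needs more than (max_degree + 1) colors: when coloring a vertex, at most max_degree neighbors are already colored.
Upper bound = 10 + 1 = 11

11


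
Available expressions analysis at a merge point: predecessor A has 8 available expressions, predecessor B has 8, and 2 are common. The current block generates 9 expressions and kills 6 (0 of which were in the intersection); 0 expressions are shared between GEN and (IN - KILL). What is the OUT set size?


IN = intersection of predecessors = 2
IN - KILL = 2 - 0 = 2
|OUT| = |GEN| + |IN - KILL| - |GEN ∩ (IN - KILL)| = 9 + 2 - 0 = 11

11


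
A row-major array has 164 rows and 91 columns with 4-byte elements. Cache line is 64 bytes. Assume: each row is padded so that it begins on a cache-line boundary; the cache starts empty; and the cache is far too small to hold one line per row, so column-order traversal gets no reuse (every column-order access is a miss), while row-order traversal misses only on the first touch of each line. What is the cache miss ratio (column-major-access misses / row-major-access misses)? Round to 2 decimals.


Each row occupies 91 * 4 = 364 bytes and starts on a line boundary, so it spans ceil(364 / 64) = 6 cache lines.
Row-major traversal misses (one per line touched): 164 * ceil(91 * 4 / 64) = 984
Column-major traversal misses (no reuse, every access misses): 164 * 91 = 14924
Ratio = 14924 / 984 = 15.17

15.17


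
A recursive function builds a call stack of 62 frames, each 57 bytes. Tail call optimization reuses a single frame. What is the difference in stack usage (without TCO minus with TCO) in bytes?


Without TCO: 62 * 57 = 3534 bytes
With TCO: reuse 1 frame = 57 bytes
Savings = 3534 - 57 = 3477

3477


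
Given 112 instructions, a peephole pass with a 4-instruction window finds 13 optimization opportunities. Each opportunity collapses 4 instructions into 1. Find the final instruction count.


Each match removes 3 instructions.
Total removed = 13 * 3 = 39
Remaining = 112 - 39 = 73

73


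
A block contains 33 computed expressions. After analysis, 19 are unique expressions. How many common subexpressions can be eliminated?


CSE count = total expressions - unique expressions
= 33 - 19 = 14

14


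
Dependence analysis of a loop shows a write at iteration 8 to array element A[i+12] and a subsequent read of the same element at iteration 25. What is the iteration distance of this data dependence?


Distance = read iteration - write iteration
= 25 - 8 = 17

17


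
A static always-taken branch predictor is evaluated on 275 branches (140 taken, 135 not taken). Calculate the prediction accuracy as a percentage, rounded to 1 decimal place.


Predictor: always-taken
Correct predictions = 140
Accuracy = 140 / 275 * 100 = 50.9%

50.9


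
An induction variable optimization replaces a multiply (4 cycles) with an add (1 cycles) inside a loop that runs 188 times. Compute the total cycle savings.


Per-iteration saving = 4 - 1 = 3
Total saved = 188 * 3 = 564

564


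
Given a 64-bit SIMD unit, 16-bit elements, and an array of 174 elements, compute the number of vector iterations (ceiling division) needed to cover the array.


Width = 64 / 16 = 4 elements per vector op
Iterations = ceil(174 / 4) = 44

44


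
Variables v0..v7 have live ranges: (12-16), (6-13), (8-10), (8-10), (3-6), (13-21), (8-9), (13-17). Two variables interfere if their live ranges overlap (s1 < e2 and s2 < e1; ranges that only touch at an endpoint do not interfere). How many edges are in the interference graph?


Check all pairs for overlapping intervals.
Two intervals (s1,e1) and (s2,e2) overlap if s1 < e2 and s2 < e1.
v0 (12-16) vs v1..v7: overlaps v1, v5, v7 -> 3
v1 (6-13) vs v2..v7: overlaps v2, v3, v6 -> 3
v2 (8-10) vs v3..v7: overlaps v3, v6 -> 2
v3 (8-10) vs v4..v7: overlaps v6 -> 1
v4 (3-6) vs v5..v7: overlaps none -> 0
v5 (13-21) vs v6..v7: overlaps v7 -> 1
v6 (8-9) vs v7: overlaps none -> 0
Total overlapping pairs = 3 + 3 + 2 + 1 + 0 + 1 + 0 = 10

10


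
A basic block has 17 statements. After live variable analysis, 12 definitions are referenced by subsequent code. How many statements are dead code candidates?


Dead code = total statements - live definitions
= 17 - 12 = 5

5


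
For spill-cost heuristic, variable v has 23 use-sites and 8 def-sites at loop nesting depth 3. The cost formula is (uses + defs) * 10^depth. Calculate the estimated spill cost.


uses + defs = 23 + 8 = 31
10^3 = 1000
Spill cost = 31 * 1000 = 31000

31000


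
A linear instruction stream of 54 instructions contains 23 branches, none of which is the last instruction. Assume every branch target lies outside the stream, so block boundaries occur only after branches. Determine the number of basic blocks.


With no in-sequence branch targets, the leaders are the first instruction plus the instruction after each branch.
Number of basic blocks = branches + 1
= 23 + 1 = 24

24


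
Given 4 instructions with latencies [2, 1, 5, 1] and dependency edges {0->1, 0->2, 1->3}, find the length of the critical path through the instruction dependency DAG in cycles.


Compute longest path through dependency graph: dist(Ik) = max over predecessors of dist + latency(Ik).
dist(I0) = latency 2 = 2
dist(I1) = dist(I0) + 1 = 2 + 1 = 3
dist(I2) = dist(I0) + 5 = 2 + 5 = 7
dist(I3) = dist(I1) + 1 = 3 + 1 = 4
Critical path = max dist = 7

7


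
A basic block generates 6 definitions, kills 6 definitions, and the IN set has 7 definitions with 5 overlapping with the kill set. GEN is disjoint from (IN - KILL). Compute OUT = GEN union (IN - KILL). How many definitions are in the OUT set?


IN - KILL: 7 - 5 = 2 surviving definitions
OUT = GEN + surviving = 6 + 2 = 8

8


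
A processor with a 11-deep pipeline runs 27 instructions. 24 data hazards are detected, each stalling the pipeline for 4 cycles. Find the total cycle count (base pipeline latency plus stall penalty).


Base cycles = 11 + 27 - 1 = 37
Total stalls = 24 * 4 = 96
Total = 37 + 96 = 133

133


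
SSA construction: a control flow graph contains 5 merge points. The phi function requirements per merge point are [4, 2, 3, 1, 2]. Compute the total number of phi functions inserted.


Total phi functions = sum of phi functions at each join node
= 4 + 2 + 3 + 1 + 2 = 12

12


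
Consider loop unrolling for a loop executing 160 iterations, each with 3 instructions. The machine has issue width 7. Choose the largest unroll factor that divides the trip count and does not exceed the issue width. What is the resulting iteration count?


Largest divisor of 160 <= 7 is 5
New iterations = 160 / 5 = 32

32


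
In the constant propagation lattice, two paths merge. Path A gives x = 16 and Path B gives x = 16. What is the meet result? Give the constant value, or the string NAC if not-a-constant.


Meet operation: if both paths give the same constant, result is that constant; if they differ, result is NAC (not-a-constant).
Path A: 16, Path B: 16 -> equal
Result: constant -> 16

16


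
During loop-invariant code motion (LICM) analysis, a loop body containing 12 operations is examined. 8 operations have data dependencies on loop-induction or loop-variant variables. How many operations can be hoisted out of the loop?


Invariant candidates = total - loop-dependent
= 12 - 8 = 4

4


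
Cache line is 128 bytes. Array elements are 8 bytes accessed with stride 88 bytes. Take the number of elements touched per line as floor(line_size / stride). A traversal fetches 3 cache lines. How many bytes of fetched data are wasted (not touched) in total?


Elements per line = floor(128 / 88) = 1
Bytes used per line = 1 * 8 = 8
Wasted per line = 128 - 8 = 120
Total wasted = 120 * 3 = 360

360


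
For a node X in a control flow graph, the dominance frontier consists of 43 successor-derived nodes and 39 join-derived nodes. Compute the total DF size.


DF(X) = direct successor contributions + join point contributions
= 43 + 39 = 82

82


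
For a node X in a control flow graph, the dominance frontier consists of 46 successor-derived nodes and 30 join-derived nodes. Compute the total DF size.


DF(X) = direct successor contributions + join point contributions
= 46 + 30 = 76

76


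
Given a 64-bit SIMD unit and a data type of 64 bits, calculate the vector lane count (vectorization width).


Width = SIMD bits / data type bits
= 64 / 64 = 1

1


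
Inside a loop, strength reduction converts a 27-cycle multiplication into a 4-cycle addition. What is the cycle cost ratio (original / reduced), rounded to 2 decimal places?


Ratio = mult_cost / add_cost = 27 / 4 = 6.75

6.75


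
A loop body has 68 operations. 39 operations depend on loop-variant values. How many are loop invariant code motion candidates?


Invariant candidates = total - loop-dependent
= 68 - 39 = 29

29


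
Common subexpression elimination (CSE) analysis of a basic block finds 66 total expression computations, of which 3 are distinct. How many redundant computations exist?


CSE count = total expressions - unique expressions
= 66 - 3 = 63

63


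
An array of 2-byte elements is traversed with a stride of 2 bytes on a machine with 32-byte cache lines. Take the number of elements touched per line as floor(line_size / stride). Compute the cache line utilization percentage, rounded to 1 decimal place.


Elements per cache line = floor(32 / 2) = 16
Bytes used = 16 * 2 = 32
Utilization = 32 / 32 * 100 = 100.0%

100.0


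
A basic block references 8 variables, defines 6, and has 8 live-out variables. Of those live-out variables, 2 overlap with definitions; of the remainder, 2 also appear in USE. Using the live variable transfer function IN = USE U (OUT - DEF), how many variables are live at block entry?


OUT - DEF: 8 - 2 = 6
|IN| = |USE| + |OUT - DEF| - |USE ∩ (OUT - DEF)| = 8 + 6 - 2 = 12

12


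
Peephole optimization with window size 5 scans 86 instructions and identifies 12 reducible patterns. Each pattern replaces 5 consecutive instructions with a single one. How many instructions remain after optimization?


Each match removes 4 instructions.
Total removed = 12 * 4 = 48
Remaining = 86 - 48 = 38

38
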